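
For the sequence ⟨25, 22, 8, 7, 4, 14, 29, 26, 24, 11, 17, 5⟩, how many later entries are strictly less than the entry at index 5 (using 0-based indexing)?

2

The element at index 5 is 14.
Elements after it: 29, 26, 24, 11, 17, 5
Those smaller than 14: 11, 5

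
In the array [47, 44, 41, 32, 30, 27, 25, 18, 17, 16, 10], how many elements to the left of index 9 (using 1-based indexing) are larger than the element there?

The element at index 9 is 17.
Elements before it: 47, 44, 41, 32, 30, 27, 25, 18
Those larger than 17: 47, 44, 41, 32, 30, 27, 25, 18

8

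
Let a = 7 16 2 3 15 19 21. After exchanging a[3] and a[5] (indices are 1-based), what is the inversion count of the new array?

Positions 3 and 5 hold 2 and 15; after swapping, the array is [7, 16, 15, 3, 2, 19, 21].
For each element, count later entries that are smaller:
7 → 3, 2 → 2
16 → 15, 3, 2 → 3
15 → 3, 2 → 2
3 → 2 → 1
2 → none → 0
19 → none → 0
21 → none → 0
Sum: 2 + 3 + 2 + 1 + 0 + 0 + 0 = 8

There are 8 inversions.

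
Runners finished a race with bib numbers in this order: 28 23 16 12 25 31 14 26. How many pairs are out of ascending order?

14

Element-by-element contributions:
28 → 23, 16, 12, 25, 14, 26 → 6
23 → 16, 12, 14 → 3
16 → 12, 14 → 2
12 → none → 0
25 → 14 → 1
31 → 14, 26 → 2
14 → none → 0
26 → none → 0
Sum: 6 + 3 + 2 + 0 + 1 + 2 + 0 + 0 = 14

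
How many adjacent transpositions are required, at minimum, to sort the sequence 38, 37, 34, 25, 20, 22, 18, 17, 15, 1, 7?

53

Minimum adjacent swaps = number of inversions (each swap of adjacent out-of-order elements removes one inversion and no swap can remove more).
Count inversions — for each element, later elements that are smaller:
38: 37, 34, 25, 20, 22, 18, 17, 15, 1, 7 → 10
37: 34, 25, 20, 22, 18, 17, 15, 1, 7 → 9
34: 25, 20, 22, 18, 17, 15, 1, 7 → 8
25: 20, 22, 18, 17, 15, 1, 7 → 7
20: 18, 17, 15, 1, 7 → 5
22: 18, 17, 15, 1, 7 → 5
18: 17, 15, 1, 7 → 4
17: 15, 1, 7 → 3
15: 1, 7 → 2
1: none → 0
7: none → 0
Total inversions: 10 + 9 + 8 + 7 + 5 + 5 + 4 + 3 + 2 + 0 + 0 = 53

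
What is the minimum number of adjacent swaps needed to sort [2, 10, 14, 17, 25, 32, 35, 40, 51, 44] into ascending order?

1 adjacent swap

The minimum number of adjacent swaps to sort an array equals its inversion count, since every such swap removes exactly one inversion.
Count inversions — for each element, later elements that are smaller:
2: none → 0
10: none → 0
14: none → 0
17: none → 0
25: none → 0
32: none → 0
35: none → 0
40: none → 0
51: 44 → 1
44: none → 0
Total inversions: 0 + 0 + 0 + 0 + 0 + 0 + 0 + 0 + 1 + 0 = 1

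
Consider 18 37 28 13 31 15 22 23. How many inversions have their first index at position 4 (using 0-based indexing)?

3

The element at index 4 is 31.
Elements after it: 15, 22, 23
Those smaller than 31: 15, 22, 23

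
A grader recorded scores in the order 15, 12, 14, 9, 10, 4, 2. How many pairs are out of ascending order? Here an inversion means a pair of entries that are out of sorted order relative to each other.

Element-by-element contributions:
15: 6
12: 4
14: 4
9: 2
10: 2
4: 1
2: 0
Sum: 6 + 4 + 4 + 2 + 2 + 1 + 0 = 19

19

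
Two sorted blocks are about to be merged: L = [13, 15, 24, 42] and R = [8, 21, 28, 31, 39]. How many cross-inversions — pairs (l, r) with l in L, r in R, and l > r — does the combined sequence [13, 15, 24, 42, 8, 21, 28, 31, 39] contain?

9

Take each right-half value and tally the left-half values above it:
r = 8: 13, 15, 24, 42 → 4
r = 21: 24, 42 → 2
r = 28: 42 → 1
r = 31: 42 → 1
r = 39: 42 → 1
Cross-inversions: 4 + 2 + 1 + 1 + 1 = 9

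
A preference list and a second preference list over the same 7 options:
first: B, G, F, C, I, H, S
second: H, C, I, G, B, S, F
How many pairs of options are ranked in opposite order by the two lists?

13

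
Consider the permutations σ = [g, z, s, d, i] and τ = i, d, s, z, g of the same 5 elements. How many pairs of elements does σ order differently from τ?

Assign each item its position (1..5) in the first ordering, then rewrite the second ordering as that position sequence:
positions: g→1, z→2, s→3, d→4, i→5
second ordering as positions: [5, 4, 3, 2, 1]
Discordant pairs = inversions in this position sequence.
5: 4, 3, 2, 1 → 4
4: 3, 2, 1 → 3
3: 2, 1 → 2
2: 1 → 1
1: 0
Total: 4 + 3 + 2 + 1 + 0 = 10

10 discordant pairs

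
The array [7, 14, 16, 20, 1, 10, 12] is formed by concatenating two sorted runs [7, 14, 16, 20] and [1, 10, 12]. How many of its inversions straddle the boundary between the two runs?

10 split inversions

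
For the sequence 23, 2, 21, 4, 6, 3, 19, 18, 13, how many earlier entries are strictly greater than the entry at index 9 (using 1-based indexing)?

4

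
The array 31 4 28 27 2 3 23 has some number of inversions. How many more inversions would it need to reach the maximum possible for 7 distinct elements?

6

Maximum inversions for 7 distinct elements is C(7, 2) = 7·6/2 = 21.
Current inversions — for each element, count later smaller elements:
31: 6
4: 2
28: 4
27: 3
2: 0
3: 0
23: 0
Current total: 6 + 2 + 4 + 3 + 0 + 0 + 0 = 15
Shortfall: 21 − 15 = 6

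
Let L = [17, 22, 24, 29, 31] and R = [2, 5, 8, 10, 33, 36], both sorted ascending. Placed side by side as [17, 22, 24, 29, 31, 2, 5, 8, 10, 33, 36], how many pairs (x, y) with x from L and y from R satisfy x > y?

Count, for every r in R, how many entries of L exceed r:
r = 2: 17, 22, 24, 29, 31 → 5
r = 5: 17, 22, 24, 29, 31 → 5
r = 8: 17, 22, 24, 29, 31 → 5
r = 10: 17, 22, 24, 29, 31 → 5
r = 33: none → 0
r = 36: none → 0
Cross-inversions: 5 + 5 + 5 + 5 + 0 + 0 = 20

20 split inversions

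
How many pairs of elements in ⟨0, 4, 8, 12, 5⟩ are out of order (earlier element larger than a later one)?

2 out-of-order pairs

For each element, count later entries that are smaller:
0 → none → 0
4 → none → 0
8 → 5 → 1
12 → 5 → 1
5 → none → 0
Sum: 0 + 0 + 1 + 1 + 0 = 2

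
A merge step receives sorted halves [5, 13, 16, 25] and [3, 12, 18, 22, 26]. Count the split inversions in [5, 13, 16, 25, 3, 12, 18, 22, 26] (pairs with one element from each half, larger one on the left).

9 split inversions

Take each right-half value and tally the left-half values above it:
r = 3: 5, 13, 16, 25 → 4
r = 12: 13, 16, 25 → 3
r = 18: 25 → 1
r = 22: 25 → 1
r = 26: none → 0
Cross-inversions: 4 + 3 + 1 + 1 + 0 = 9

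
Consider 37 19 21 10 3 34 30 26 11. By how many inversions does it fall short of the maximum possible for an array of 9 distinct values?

Maximum inversions for 9 distinct elements is C(9, 2) = 9·8/2 = 36.
Current inversions — for each element, count later smaller elements:
37: 8
19: 3
21: 3
10: 1
3: 0
34: 3
30: 2
26: 1
11: 0
Current total: 8 + 3 + 3 + 1 + 0 + 3 + 2 + 1 + 0 = 21
Shortfall: 36 − 21 = 15

15 inversions short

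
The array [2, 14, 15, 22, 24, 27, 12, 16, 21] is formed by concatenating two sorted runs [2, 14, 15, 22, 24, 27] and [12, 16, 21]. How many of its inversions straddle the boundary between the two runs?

11

Take each right-half value and tally the left-half values above it:
r = 12: 14, 15, 22, 24, 27 → 5
r = 16: 22, 24, 27 → 3
r = 21: 22, 24, 27 → 3
Cross-inversions: 5 + 3 + 3 = 11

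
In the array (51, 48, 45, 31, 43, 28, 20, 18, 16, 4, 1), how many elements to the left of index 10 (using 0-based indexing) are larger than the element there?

The element at index 10 is 1.
Elements before it: 51, 48, 45, 31, 43, 28, 20, 18, 16, 4
Those larger than 1: 51, 48, 45, 31, 43, 28, 20, 18, 16, 4

10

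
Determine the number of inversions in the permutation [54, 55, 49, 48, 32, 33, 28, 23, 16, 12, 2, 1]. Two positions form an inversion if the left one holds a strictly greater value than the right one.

For each element, count later entries that are smaller:
54 → 49, 48, 32, 33, 28, 23, 16, 12, 2, 1 → 10
55 → 49, 48, 32, 33, 28, 23, 16, 12, 2, 1 → 10
49 → 48, 32, 33, 28, 23, 16, 12, 2, 1 → 9
48 → 32, 33, 28, 23, 16, 12, 2, 1 → 8
32 → 28, 23, 16, 12, 2, 1 → 6
33 → 28, 23, 16, 12, 2, 1 → 6
28 → 23, 16, 12, 2, 1 → 5
23 → 16, 12, 2, 1 → 4
16 → 12, 2, 1 → 3
12 → 2, 1 → 2
2 → 1 → 1
1 → none → 0
Sum: 10 + 10 + 9 + 8 + 6 + 6 + 5 + 4 + 3 + 2 + 1 + 0 = 64

64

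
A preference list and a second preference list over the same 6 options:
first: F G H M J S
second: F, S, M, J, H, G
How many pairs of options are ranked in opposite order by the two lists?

Assign each item its position (1..6) in the first ordering, then rewrite the second ordering as that position sequence:
positions: F→1, G→2, H→3, M→4, J→5, S→6
second ordering as positions: [1, 6, 4, 5, 3, 2]
Discordant pairs = inversions in this position sequence.
1: 0
6: 4, 5, 3, 2 → 4
4: 3, 2 → 2
5: 3, 2 → 2
3: 2 → 1
2: 0
Total: 0 + 4 + 2 + 2 + 1 + 0 = 9

9 pairs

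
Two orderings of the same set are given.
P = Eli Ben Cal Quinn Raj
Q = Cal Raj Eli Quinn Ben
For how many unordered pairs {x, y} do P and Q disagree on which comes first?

Assign each item its position (1..5) in the first ordering, then rewrite the second ordering as that position sequence:
positions: Eli→1, Ben→2, Cal→3, Quinn→4, Raj→5
second ordering as positions: [3, 5, 1, 4, 2]
Discordant pairs = inversions in this position sequence.
3: 1, 2 → 2
5: 1, 4, 2 → 3
1: 0
4: 2 → 1
2: 0
Total: 2 + 3 + 0 + 1 + 0 = 6

6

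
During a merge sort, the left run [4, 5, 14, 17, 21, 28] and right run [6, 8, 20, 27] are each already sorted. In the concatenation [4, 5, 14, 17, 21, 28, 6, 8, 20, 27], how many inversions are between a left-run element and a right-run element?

There are 11 split inversions.

Take each right-half value and tally the left-half values above it:
r = 6: 14, 17, 21, 28 → 4
r = 8: 14, 17, 21, 28 → 4
r = 20: 21, 28 → 2
r = 27: 28 → 1
Cross-inversions: 4 + 4 + 2 + 1 = 11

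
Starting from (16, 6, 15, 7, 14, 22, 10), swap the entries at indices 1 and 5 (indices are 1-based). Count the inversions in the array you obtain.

7 inversions

Positions 1 and 5 hold 16 and 14; after swapping, the array is [14, 6, 15, 7, 16, 22, 10].
Element-by-element contributions:
14: 3
6: 0
15: 2
7: 0
16: 1
22: 1
10: 0
Sum: 3 + 0 + 2 + 0 + 1 + 1 + 0 = 7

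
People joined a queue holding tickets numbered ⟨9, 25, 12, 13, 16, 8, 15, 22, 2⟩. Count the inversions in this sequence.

19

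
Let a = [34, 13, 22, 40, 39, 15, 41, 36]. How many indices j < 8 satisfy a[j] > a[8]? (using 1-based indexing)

3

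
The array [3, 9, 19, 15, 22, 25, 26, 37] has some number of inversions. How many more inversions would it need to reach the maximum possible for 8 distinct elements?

27

Maximum inversions for 8 distinct elements is C(8, 2) = 8·7/2 = 28.
Current inversions — for each element, count later smaller elements:
3: 0
9: 0
19: 1
15: 0
22: 0
25: 0
26: 0
37: 0
Current total: 0 + 0 + 1 + 0 + 0 + 0 + 0 + 0 = 1
Shortfall: 28 − 1 = 27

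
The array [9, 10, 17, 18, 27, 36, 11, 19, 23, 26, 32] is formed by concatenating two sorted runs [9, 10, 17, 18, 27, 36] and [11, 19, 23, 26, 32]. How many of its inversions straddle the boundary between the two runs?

11

Take each right-half value and tally the left-half values above it:
r = 11: 17, 18, 27, 36 → 4
r = 19: 27, 36 → 2
r = 23: 27, 36 → 2
r = 26: 27, 36 → 2
r = 32: 36 → 1
Cross-inversions: 4 + 2 + 2 + 2 + 1 = 11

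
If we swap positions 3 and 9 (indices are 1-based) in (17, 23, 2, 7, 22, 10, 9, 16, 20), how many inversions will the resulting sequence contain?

26

Positions 3 and 9 hold 2 and 20; after swapping, the array is [17, 23, 20, 7, 22, 10, 9, 16, 2].
Element-by-element contributions:
17 → 7, 10, 9, 16, 2 → 5
23 → 20, 7, 22, 10, 9, 16, 2 → 7
20 → 7, 10, 9, 16, 2 → 5
7 → 2 → 1
22 → 10, 9, 16, 2 → 4
10 → 9, 2 → 2
9 → 2 → 1
16 → 2 → 1
2 → none → 0
Sum: 5 + 7 + 5 + 1 + 4 + 2 + 1 + 1 + 0 = 26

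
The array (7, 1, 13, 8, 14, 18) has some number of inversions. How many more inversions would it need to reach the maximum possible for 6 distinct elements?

13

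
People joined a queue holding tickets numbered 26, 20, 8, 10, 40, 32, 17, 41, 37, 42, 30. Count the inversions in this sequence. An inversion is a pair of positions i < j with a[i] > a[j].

Element-by-element contributions:
26: 4
20: 3
8: 0
10: 0
40: 4
32: 2
17: 0
41: 2
37: 1
42: 1
30: 0
Sum: 4 + 3 + 0 + 0 + 4 + 2 + 0 + 2 + 1 + 1 + 0 = 17

17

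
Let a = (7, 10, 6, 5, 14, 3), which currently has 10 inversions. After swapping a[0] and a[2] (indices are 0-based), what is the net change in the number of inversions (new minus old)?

-1

Positions 0 and 2 hold 7 and 6; after swapping, the array is [6, 10, 7, 5, 14, 3].
Element-by-element contributions:
6: 2
10: 3
7: 2
5: 1
14: 1
3: 0
Sum: 2 + 3 + 2 + 1 + 1 + 0 = 9
Change: 9 − 10 = -1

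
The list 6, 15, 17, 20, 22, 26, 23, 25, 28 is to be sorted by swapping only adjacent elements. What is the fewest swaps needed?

2

Each adjacent swap fixes exactly one inversion, so the minimum swap count equals the number of inversions.
Count inversions — for each element, later elements that are smaller:
6: none → 0
15: none → 0
17: none → 0
20: none → 0
22: none → 0
26: 23, 25 → 2
23: none → 0
25: none → 0
28: none → 0
Total inversions: 0 + 0 + 0 + 0 + 0 + 2 + 0 + 0 + 0 = 2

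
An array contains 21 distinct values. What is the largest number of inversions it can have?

A reversed (strictly descending) arrangement makes every pair an inversion, giving C(21, 2) inversions.
C(21, 2) = 21·20/2 = 210

210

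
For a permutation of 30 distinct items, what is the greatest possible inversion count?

The maximum occurs when the array is in strictly decreasing order: every one of the C(30, 2) pairs is inverted.
C(30, 2) = 30·29/2 = 435

435 inversions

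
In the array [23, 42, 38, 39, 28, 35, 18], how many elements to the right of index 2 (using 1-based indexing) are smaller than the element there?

The element at index 2 is 42.
Elements after it: 38, 39, 28, 35, 18
Those smaller than 42: 38, 39, 28, 35, 18

5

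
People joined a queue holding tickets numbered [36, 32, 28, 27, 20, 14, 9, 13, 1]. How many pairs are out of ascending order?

35

Count, for each position, how many later elements it exceeds:
36: 8
32: 7
28: 6
27: 5
20: 4
14: 3
9: 1
13: 1
1: 0
Sum: 8 + 7 + 6 + 5 + 4 + 3 + 1 + 1 + 0 = 35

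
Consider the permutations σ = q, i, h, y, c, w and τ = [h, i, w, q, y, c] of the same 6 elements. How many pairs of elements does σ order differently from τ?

Assign each item its position (1..6) in the first ordering, then rewrite the second ordering as that position sequence:
positions: q→1, i→2, h→3, y→4, c→5, w→6
second ordering as positions: [3, 2, 6, 1, 4, 5]
Discordant pairs = inversions in this position sequence.
3: 2, 1 → 2
2: 1 → 1
6: 1, 4, 5 → 3
1: 0
4: 0
5: 0
Total: 2 + 1 + 3 + 0 + 0 + 0 = 6

There are 6 discordant pairs.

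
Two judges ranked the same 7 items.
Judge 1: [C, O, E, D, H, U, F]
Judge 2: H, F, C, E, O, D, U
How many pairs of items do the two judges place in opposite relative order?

10 discordant pairs

Assign each item its position (1..7) in the first ordering, then rewrite the second ordering as that position sequence:
positions: C→1, O→2, E→3, D→4, H→5, U→6, F→7
second ordering as positions: [5, 7, 1, 3, 2, 4, 6]
Discordant pairs = inversions in this position sequence.
5: 1, 3, 2, 4 → 4
7: 1, 3, 2, 4, 6 → 5
1: 0
3: 2 → 1
2: 0
4: 0
6: 0
Total: 4 + 5 + 0 + 1 + 0 + 0 + 0 = 10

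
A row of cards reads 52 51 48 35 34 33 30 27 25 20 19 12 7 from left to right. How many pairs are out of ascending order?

78 inversions

Sweep left to right; for each value list the smaller values that follow it:
52: 12
51: 11
48: 10
35: 9
34: 8
33: 7
30: 6
27: 5
25: 4
20: 3
19: 2
12: 1
7: 0
Sum: 12 + 11 + 10 + 9 + 8 + 7 + 6 + 5 + 4 + 3 + 2 + 1 + 0 = 78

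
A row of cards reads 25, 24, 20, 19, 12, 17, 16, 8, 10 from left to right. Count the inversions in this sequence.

For each element, count later entries that are smaller:
25 → 24, 20, 19, 12, 17, 16, 8, 10 → 8
24 → 20, 19, 12, 17, 16, 8, 10 → 7
20 → 19, 12, 17, 16, 8, 10 → 6
19 → 12, 17, 16, 8, 10 → 5
12 → 8, 10 → 2
17 → 16, 8, 10 → 3
16 → 8, 10 → 2
8 → none → 0
10 → none → 0
Sum: 8 + 7 + 6 + 5 + 2 + 3 + 2 + 0 + 0 = 33

33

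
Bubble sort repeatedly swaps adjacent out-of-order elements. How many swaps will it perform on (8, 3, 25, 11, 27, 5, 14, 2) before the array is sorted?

15

Minimum adjacent swaps = number of inversions (each swap of adjacent out-of-order elements removes one inversion and no swap can remove more).
Count inversions — for each element, later elements that are smaller:
8: 3, 5, 2 → 3
3: 2 → 1
25: 11, 5, 14, 2 → 4
11: 5, 2 → 2
27: 5, 14, 2 → 3
5: 2 → 1
14: 2 → 1
2: none → 0
Total inversions: 3 + 1 + 4 + 2 + 3 + 1 + 1 + 0 = 15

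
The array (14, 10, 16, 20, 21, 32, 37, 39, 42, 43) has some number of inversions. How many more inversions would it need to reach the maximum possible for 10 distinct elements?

44 inversions short

Maximum inversions for 10 distinct elements is C(10, 2) = 10·9/2 = 45.
Current inversions — for each element, count later smaller elements:
14: 1
10: 0
16: 0
20: 0
21: 0
32: 0
37: 0
39: 0
42: 0
43: 0
Current total: 1 + 0 + 0 + 0 + 0 + 0 + 0 + 0 + 0 + 0 = 1
Shortfall: 45 − 1 = 44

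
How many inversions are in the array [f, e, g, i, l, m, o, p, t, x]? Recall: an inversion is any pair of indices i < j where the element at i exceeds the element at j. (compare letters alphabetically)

1 inversion

Element-by-element contributions:
f: 1
e: 0
g: 0
i: 0
l: 0
m: 0
o: 0
p: 0
t: 0
x: 0
Sum: 1 + 0 + 0 + 0 + 0 + 0 + 0 + 0 + 0 + 0 = 1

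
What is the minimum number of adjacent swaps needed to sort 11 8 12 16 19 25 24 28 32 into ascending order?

2 swaps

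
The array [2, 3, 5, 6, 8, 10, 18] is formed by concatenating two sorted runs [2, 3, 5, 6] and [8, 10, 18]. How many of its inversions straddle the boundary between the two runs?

0

For each element r of the right run, count left-run elements greater than r:
r = 8: none → 0
r = 10: none → 0
r = 18: none → 0
Cross-inversions: 0 + 0 + 0 = 0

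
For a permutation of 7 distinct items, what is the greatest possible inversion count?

The maximum occurs when the array is in strictly decreasing order: every one of the C(7, 2) pairs is inverted.
C(7, 2) = 7·6/2 = 21

21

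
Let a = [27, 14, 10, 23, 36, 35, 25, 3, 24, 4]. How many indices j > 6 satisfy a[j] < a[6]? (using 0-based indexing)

The element at index 6 is 25.
Elements after it: 3, 24, 4
Those smaller than 25: 3, 24, 4

3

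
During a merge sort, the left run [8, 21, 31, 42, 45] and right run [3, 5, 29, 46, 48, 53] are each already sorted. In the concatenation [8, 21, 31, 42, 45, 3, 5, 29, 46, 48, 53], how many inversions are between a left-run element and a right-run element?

13 cross-inversions

Count, for every r in R, how many entries of L exceed r:
r = 3: 8, 21, 31, 42, 45 → 5
r = 5: 8, 21, 31, 42, 45 → 5
r = 29: 31, 42, 45 → 3
r = 46: none → 0
r = 48: none → 0
r = 53: none → 0
Cross-inversions: 5 + 5 + 3 + 0 + 0 + 0 = 13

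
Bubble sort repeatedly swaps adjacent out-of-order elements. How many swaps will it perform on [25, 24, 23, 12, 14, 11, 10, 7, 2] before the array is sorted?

The minimum number of adjacent swaps to sort an array equals its inversion count, since every such swap removes exactly one inversion.
Count inversions — for each element, later elements that are smaller:
25: 24, 23, 12, 14, 11, 10, 7, 2 → 8
24: 23, 12, 14, 11, 10, 7, 2 → 7
23: 12, 14, 11, 10, 7, 2 → 6
12: 11, 10, 7, 2 → 4
14: 11, 10, 7, 2 → 4
11: 10, 7, 2 → 3
10: 7, 2 → 2
7: 2 → 1
2: none → 0
Total inversions: 8 + 7 + 6 + 4 + 4 + 3 + 2 + 1 + 0 = 35

Adjacent swaps: 35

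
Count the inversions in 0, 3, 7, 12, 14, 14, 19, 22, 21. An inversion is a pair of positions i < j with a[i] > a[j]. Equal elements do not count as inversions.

Sweep left to right; for each value list the smaller values that follow it:
0 → none → 0
3 → none → 0
7 → none → 0
12 → none → 0
14 → none → 0
14 → none → 0
19 → none → 0
22 → 21 → 1
21 → none → 0
Sum: 0 + 0 + 0 + 0 + 0 + 0 + 0 + 1 + 0 = 1

1 out-of-order pair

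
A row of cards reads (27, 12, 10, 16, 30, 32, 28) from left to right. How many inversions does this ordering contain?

Listing every pair i<j with a[i]>a[j] (using 0-based positions):
(0,1): 27 > 12
(0,2): 27 > 10
(0,3): 27 > 16
(1,2): 12 > 10
(4,6): 30 > 28
(5,6): 32 > 28
That's 6 pairs.

6 inversions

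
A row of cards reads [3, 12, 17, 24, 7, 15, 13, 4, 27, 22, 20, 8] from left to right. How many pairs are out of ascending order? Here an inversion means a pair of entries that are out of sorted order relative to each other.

Element-by-element contributions:
3 → none → 0
12 → 7, 4, 8 → 3
17 → 7, 15, 13, 4, 8 → 5
24 → 7, 15, 13, 4, 22, 20, 8 → 7
7 → 4 → 1
15 → 13, 4, 8 → 3
13 → 4, 8 → 2
4 → none → 0
27 → 22, 20, 8 → 3
22 → 20, 8 → 2
20 → 8 → 1
8 → none → 0
Sum: 0 + 3 + 5 + 7 + 1 + 3 + 2 + 0 + 3 + 2 + 1 + 0 = 27

27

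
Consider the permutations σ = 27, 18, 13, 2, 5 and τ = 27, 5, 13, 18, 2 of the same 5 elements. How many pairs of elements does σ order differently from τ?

4 discordant pairs

Assign each item its position (1..5) in the first ordering, then rewrite the second ordering as that position sequence:
positions: 27→1, 18→2, 13→3, 2→4, 5→5
second ordering as positions: [1, 5, 3, 2, 4]
Discordant pairs = inversions in this position sequence.
1: 0
5: 3, 2, 4 → 3
3: 2 → 1
2: 0
4: 0
Total: 0 + 3 + 1 + 0 + 0 = 4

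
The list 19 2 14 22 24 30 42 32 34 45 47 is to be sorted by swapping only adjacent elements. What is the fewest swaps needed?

4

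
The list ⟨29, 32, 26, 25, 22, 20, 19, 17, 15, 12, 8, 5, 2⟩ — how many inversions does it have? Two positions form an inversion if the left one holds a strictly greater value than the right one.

For each element, count later entries that are smaller:
29 → 26, 25, 22, 20, 19, 17, 15, 12, 8, 5, 2 → 11
32 → 26, 25, 22, 20, 19, 17, 15, 12, 8, 5, 2 → 11
26 → 25, 22, 20, 19, 17, 15, 12, 8, 5, 2 → 10
25 → 22, 20, 19, 17, 15, 12, 8, 5, 2 → 9
22 → 20, 19, 17, 15, 12, 8, 5, 2 → 8
20 → 19, 17, 15, 12, 8, 5, 2 → 7
19 → 17, 15, 12, 8, 5, 2 → 6
17 → 15, 12, 8, 5, 2 → 5
15 → 12, 8, 5, 2 → 4
12 → 8, 5, 2 → 3
8 → 5, 2 → 2
5 → 2 → 1
2 → none → 0
Sum: 11 + 11 + 10 + 9 + 8 + 7 + 6 + 5 + 4 + 3 + 2 + 1 + 0 = 77

77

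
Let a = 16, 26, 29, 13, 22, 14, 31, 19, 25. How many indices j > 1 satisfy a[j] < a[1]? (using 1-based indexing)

The element at index 1 is 16.
Elements after it: 26, 29, 13, 22, 14, 31, 19, 25
Those smaller than 16: 13, 14

2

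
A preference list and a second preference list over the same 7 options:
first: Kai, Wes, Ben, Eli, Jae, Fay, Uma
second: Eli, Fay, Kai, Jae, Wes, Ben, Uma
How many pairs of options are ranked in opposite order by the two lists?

9

Assign each item its position (1..7) in the first ordering, then rewrite the second ordering as that position sequence:
positions: Kai→1, Wes→2, Ben→3, Eli→4, Jae→5, Fay→6, Uma→7
second ordering as positions: [4, 6, 1, 5, 2, 3, 7]
Discordant pairs = inversions in this position sequence.
4: 1, 2, 3 → 3
6: 1, 5, 2, 3 → 4
1: 0
5: 2, 3 → 2
2: 0
3: 0
7: 0
Total: 3 + 4 + 0 + 2 + 0 + 0 + 0 = 9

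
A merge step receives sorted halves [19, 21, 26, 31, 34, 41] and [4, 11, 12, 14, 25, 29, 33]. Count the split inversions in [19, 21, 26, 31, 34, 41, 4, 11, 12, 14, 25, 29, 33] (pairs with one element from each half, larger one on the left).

33 split inversions

Count, for every r in R, how many entries of L exceed r:
r = 4: 19, 21, 26, 31, 34, 41 → 6
r = 11: 19, 21, 26, 31, 34, 41 → 6
r = 12: 19, 21, 26, 31, 34, 41 → 6
r = 14: 19, 21, 26, 31, 34, 41 → 6
r = 25: 26, 31, 34, 41 → 4
r = 29: 31, 34, 41 → 3
r = 33: 34, 41 → 2
Cross-inversions: 6 + 6 + 6 + 6 + 4 + 3 + 2 = 33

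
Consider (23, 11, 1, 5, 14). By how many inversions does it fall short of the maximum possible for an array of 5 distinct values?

4 inversions short

Maximum inversions for 5 distinct elements is C(5, 2) = 5·4/2 = 10.
Current inversions — for each element, count later smaller elements:
23: 4
11: 2
1: 0
5: 0
14: 0
Current total: 4 + 2 + 0 + 0 + 0 = 6
Shortfall: 10 − 6 = 4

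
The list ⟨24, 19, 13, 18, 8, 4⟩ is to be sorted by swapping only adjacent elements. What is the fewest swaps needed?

14

Minimum adjacent swaps = number of inversions (each swap of adjacent out-of-order elements removes one inversion and no swap can remove more).
Count inversions — for each element, later elements that are smaller:
24: 19, 13, 18, 8, 4 → 5
19: 13, 18, 8, 4 → 4
13: 8, 4 → 2
18: 8, 4 → 2
8: 4 → 1
4: none → 0
Total inversions: 5 + 4 + 2 + 2 + 1 + 0 = 14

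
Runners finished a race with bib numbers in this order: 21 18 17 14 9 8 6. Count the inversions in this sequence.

Element-by-element contributions:
21 → 18, 17, 14, 9, 8, 6 → 6
18 → 17, 14, 9, 8, 6 → 5
17 → 14, 9, 8, 6 → 4
14 → 9, 8, 6 → 3
9 → 8, 6 → 2
8 → 6 → 1
6 → none → 0
Sum: 6 + 5 + 4 + 3 + 2 + 1 + 0 = 21

Inversions: 21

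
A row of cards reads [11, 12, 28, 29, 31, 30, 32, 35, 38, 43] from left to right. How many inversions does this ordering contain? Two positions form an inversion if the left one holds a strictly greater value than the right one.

Element-by-element contributions:
11 → none → 0
12 → none → 0
28 → none → 0
29 → none → 0
31 → 30 → 1
30 → none → 0
32 → none → 0
35 → none → 0
38 → none → 0
43 → none → 0
Sum: 0 + 0 + 0 + 0 + 1 + 0 + 0 + 0 + 0 + 0 = 1

Inversions: 1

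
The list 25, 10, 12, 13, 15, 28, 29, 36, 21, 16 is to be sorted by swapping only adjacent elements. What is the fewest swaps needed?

Each adjacent swap fixes exactly one inversion, so the minimum swap count equals the number of inversions.
Count inversions — for each element, later elements that are smaller:
25: 10, 12, 13, 15, 21, 16 → 6
10: none → 0
12: none → 0
13: none → 0
15: none → 0
28: 21, 16 → 2
29: 21, 16 → 2
36: 21, 16 → 2
21: 16 → 1
16: none → 0
Total inversions: 6 + 0 + 0 + 0 + 0 + 2 + 2 + 2 + 1 + 0 = 13

13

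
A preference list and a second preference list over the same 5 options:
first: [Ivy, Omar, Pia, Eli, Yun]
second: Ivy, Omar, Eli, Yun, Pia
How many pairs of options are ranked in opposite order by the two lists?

2

Assign each item its position (1..5) in the first ordering, then rewrite the second ordering as that position sequence:
positions: Ivy→1, Omar→2, Pia→3, Eli→4, Yun→5
second ordering as positions: [1, 2, 4, 5, 3]
Discordant pairs = inversions in this position sequence.
1: 0
2: 0
4: 3 → 1
5: 3 → 1
3: 0
Total: 0 + 0 + 1 + 1 + 0 = 2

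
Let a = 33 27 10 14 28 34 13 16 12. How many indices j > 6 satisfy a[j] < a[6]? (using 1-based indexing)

3 such elements

The element at index 6 is 34.
Elements after it: 13, 16, 12
Those smaller than 34: 13, 16, 12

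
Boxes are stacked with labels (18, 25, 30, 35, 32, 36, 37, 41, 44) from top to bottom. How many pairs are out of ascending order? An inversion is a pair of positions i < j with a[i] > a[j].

1

Sweep left to right; for each value list the smaller values that follow it:
18: 0
25: 0
30: 0
35: 1
32: 0
36: 0
37: 0
41: 0
44: 0
Sum: 0 + 0 + 0 + 1 + 0 + 0 + 0 + 0 + 0 = 1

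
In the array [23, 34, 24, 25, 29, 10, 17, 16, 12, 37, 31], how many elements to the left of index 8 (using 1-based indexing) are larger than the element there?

The element at index 8 is 16.
Elements before it: 23, 34, 24, 25, 29, 10, 17
Those larger than 16: 23, 34, 24, 25, 29, 17

6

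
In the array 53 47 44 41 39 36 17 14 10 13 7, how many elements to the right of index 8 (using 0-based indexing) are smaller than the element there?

1 such element

The element at index 8 is 10.
Elements after it: 13, 7
Those smaller than 10: 7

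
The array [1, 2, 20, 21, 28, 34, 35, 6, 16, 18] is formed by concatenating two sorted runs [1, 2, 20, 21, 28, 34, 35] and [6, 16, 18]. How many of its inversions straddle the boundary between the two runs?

15

For each element r of the right run, count left-run elements greater than r:
r = 6: 20, 21, 28, 34, 35 → 5
r = 16: 20, 21, 28, 34, 35 → 5
r = 18: 20, 21, 28, 34, 35 → 5
Cross-inversions: 5 + 5 + 5 = 15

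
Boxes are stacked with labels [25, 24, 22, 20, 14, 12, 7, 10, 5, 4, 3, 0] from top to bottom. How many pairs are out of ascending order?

For each element, count later entries that are smaller:
25 → 24, 22, 20, 14, 12, 7, 10, 5, 4, 3, 0 → 11
24 → 22, 20, 14, 12, 7, 10, 5, 4, 3, 0 → 10
22 → 20, 14, 12, 7, 10, 5, 4, 3, 0 → 9
20 → 14, 12, 7, 10, 5, 4, 3, 0 → 8
14 → 12, 7, 10, 5, 4, 3, 0 → 7
12 → 7, 10, 5, 4, 3, 0 → 6
7 → 5, 4, 3, 0 → 4
10 → 5, 4, 3, 0 → 4
5 → 4, 3, 0 → 3
4 → 3, 0 → 2
3 → 0 → 1
0 → none → 0
Sum: 11 + 10 + 9 + 8 + 7 + 6 + 4 + 4 + 3 + 2 + 1 + 0 = 65

Inversions: 65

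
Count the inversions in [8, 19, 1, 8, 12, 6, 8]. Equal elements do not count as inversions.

10

Listing every pair i<j with a[i]>a[j] (using 1-based positions):
(1,3): 8 > 1
(1,6): 8 > 6
(2,3): 19 > 1
(2,4): 19 > 8
(2,5): 19 > 12
(2,6): 19 > 6
(2,7): 19 > 8
(4,6): 8 > 6
(5,6): 12 > 6
(5,7): 12 > 8
That's 10 pairs.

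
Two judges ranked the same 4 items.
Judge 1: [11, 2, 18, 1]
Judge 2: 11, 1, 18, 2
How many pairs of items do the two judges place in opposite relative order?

Discordant pairs: 3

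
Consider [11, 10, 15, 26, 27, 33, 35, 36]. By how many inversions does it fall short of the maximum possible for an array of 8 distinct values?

27 inversions short

Maximum inversions for 8 distinct elements is C(8, 2) = 8·7/2 = 28.
Current inversions — for each element, count later smaller elements:
11: 1
10: 0
15: 0
26: 0
27: 0
33: 0
35: 0
36: 0
Current total: 1 + 0 + 0 + 0 + 0 + 0 + 0 + 0 = 1
Shortfall: 28 − 1 = 27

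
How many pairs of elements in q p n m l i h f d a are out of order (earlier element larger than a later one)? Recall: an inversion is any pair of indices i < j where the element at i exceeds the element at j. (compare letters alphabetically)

Count, for each position, how many later elements it exceeds:
q → p, n, m, l, i, h, f, d, a → 9
p → n, m, l, i, h, f, d, a → 8
n → m, l, i, h, f, d, a → 7
m → l, i, h, f, d, a → 6
l → i, h, f, d, a → 5
i → h, f, d, a → 4
h → f, d, a → 3
f → d, a → 2
d → a → 1
a → none → 0
Sum: 9 + 8 + 7 + 6 + 5 + 4 + 3 + 2 + 1 + 0 = 45

There are 45 inversions.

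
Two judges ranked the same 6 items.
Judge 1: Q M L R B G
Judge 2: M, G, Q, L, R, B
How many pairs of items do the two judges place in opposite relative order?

5 discordant pairs

Assign each item its position (1..6) in the first ordering, then rewrite the second ordering as that position sequence:
positions: Q→1, M→2, L→3, R→4, B→5, G→6
second ordering as positions: [2, 6, 1, 3, 4, 5]
Discordant pairs = inversions in this position sequence.
2: 1 → 1
6: 1, 3, 4, 5 → 4
1: 0
3: 0
4: 0
5: 0
Total: 1 + 4 + 0 + 0 + 0 + 0 = 5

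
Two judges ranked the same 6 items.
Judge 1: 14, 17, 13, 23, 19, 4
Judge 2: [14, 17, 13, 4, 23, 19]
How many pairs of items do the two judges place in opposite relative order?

2

Assign each item its position (1..6) in the first ordering, then rewrite the second ordering as that position sequence:
positions: 14→1, 17→2, 13→3, 23→4, 19→5, 4→6
second ordering as positions: [1, 2, 3, 6, 4, 5]
Discordant pairs = inversions in this position sequence.
1: 0
2: 0
3: 0
6: 4, 5 → 2
4: 0
5: 0
Total: 0 + 0 + 0 + 2 + 0 + 0 = 2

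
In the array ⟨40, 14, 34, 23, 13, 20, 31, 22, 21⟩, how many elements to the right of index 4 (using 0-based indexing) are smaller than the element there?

The element at index 4 is 13.
Elements after it: 20, 31, 22, 21
None of them are smaller than 13.

0 such elements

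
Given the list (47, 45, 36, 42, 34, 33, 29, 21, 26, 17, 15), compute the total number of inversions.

For each element, count later entries that are smaller:
47: 10
45: 9
36: 7
42: 7
34: 6
33: 5
29: 4
21: 2
26: 2
17: 1
15: 0
Sum: 10 + 9 + 7 + 7 + 6 + 5 + 4 + 2 + 2 + 1 + 0 = 53

53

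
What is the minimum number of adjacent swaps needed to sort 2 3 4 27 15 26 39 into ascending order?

2 swaps

Minimum adjacent swaps = number of inversions (each swap of adjacent out-of-order elements removes one inversion and no swap can remove more).
Count inversions — for each element, later elements that are smaller:
2: none → 0
3: none → 0
4: none → 0
27: 15, 26 → 2
15: none → 0
26: none → 0
39: none → 0
Total inversions: 0 + 0 + 0 + 2 + 0 + 0 + 0 = 2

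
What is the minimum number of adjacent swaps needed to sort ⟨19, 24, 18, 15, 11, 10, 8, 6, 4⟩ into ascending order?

35

Minimum adjacent swaps = number of inversions (each swap of adjacent out-of-order elements removes one inversion and no swap can remove more).
Count inversions — for each element, later elements that are smaller:
19: 18, 15, 11, 10, 8, 6, 4 → 7
24: 18, 15, 11, 10, 8, 6, 4 → 7
18: 15, 11, 10, 8, 6, 4 → 6
15: 11, 10, 8, 6, 4 → 5
11: 10, 8, 6, 4 → 4
10: 8, 6, 4 → 3
8: 6, 4 → 2
6: 4 → 1
4: none → 0
Total inversions: 7 + 7 + 6 + 5 + 4 + 3 + 2 + 1 + 0 = 35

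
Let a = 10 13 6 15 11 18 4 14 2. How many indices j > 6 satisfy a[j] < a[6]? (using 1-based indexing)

3

The element at index 6 is 18.
Elements after it: 4, 14, 2
Those smaller than 18: 4, 14, 2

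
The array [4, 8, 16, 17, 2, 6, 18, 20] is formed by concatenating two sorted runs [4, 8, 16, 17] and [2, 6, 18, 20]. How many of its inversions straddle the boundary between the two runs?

7 split inversions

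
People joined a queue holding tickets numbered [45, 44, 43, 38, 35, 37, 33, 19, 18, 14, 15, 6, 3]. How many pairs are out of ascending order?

Count, for each position, how many later elements it exceeds:
45 → 44, 43, 38, 35, 37, 33, 19, 18, 14, 15, 6, 3 → 12
44 → 43, 38, 35, 37, 33, 19, 18, 14, 15, 6, 3 → 11
43 → 38, 35, 37, 33, 19, 18, 14, 15, 6, 3 → 10
38 → 35, 37, 33, 19, 18, 14, 15, 6, 3 → 9
35 → 33, 19, 18, 14, 15, 6, 3 → 7
37 → 33, 19, 18, 14, 15, 6, 3 → 7
33 → 19, 18, 14, 15, 6, 3 → 6
19 → 18, 14, 15, 6, 3 → 5
18 → 14, 15, 6, 3 → 4
14 → 6, 3 → 2
15 → 6, 3 → 2
6 → 3 → 1
3 → none → 0
Sum: 12 + 11 + 10 + 9 + 7 + 7 + 6 + 5 + 4 + 2 + 2 + 1 + 0 = 76

76 inversions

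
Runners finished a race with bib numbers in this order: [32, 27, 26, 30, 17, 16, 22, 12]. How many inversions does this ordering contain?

24

For each element, count later entries that are smaller:
32: 7
27: 5
26: 4
30: 4
17: 2
16: 1
22: 1
12: 0
Sum: 7 + 5 + 4 + 4 + 2 + 1 + 1 + 0 = 24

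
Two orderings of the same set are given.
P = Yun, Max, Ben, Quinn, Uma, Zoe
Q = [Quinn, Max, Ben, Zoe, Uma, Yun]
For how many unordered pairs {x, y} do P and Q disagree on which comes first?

Disagreeing pairs: 8

Assign each item its position (1..6) in the first ordering, then rewrite the second ordering as that position sequence:
positions: Yun→1, Max→2, Ben→3, Quinn→4, Uma→5, Zoe→6
second ordering as positions: [4, 2, 3, 6, 5, 1]
Discordant pairs = inversions in this position sequence.
4: 2, 3, 1 → 3
2: 1 → 1
3: 1 → 1
6: 5, 1 → 2
5: 1 → 1
1: 0
Total: 3 + 1 + 1 + 2 + 1 + 0 = 8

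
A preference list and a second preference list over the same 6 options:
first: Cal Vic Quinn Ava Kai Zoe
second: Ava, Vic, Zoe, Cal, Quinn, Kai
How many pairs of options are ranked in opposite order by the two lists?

7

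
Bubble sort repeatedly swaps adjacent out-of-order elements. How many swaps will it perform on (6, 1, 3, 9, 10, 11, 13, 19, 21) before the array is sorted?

2 adjacent swaps

The minimum number of adjacent swaps to sort an array equals its inversion count, since every such swap removes exactly one inversion.
Count inversions — for each element, later elements that are smaller:
6: 1, 3 → 2
1: none → 0
3: none → 0
9: none → 0
10: none → 0
11: none → 0
13: none → 0
19: none → 0
21: none → 0
Total inversions: 2 + 0 + 0 + 0 + 0 + 0 + 0 + 0 + 0 = 2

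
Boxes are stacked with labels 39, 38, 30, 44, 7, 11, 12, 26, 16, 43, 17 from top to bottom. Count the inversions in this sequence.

31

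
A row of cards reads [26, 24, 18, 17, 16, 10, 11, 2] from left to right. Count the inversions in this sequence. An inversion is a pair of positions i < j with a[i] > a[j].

27 inversions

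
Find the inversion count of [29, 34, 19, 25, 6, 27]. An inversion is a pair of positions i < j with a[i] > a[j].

Element-by-element contributions:
29 → 19, 25, 6, 27 → 4
34 → 19, 25, 6, 27 → 4
19 → 6 → 1
25 → 6 → 1
6 → none → 0
27 → none → 0
Sum: 4 + 4 + 1 + 1 + 0 + 0 = 10

10 inversions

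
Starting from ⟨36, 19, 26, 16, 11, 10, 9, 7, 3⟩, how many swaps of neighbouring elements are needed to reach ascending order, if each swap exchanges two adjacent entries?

35 adjacent swaps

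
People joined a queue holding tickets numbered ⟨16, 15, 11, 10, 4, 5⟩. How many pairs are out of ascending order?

Count, for each position, how many later elements it exceeds:
16 → 15, 11, 10, 4, 5 → 5
15 → 11, 10, 4, 5 → 4
11 → 10, 4, 5 → 3
10 → 4, 5 → 2
4 → none → 0
5 → none → 0
Sum: 5 + 4 + 3 + 2 + 0 + 0 = 14

There are 14 inversions.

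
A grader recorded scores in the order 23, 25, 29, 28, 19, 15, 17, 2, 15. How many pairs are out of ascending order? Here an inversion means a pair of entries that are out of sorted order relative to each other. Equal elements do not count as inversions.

28 out-of-order pairs

Element-by-element contributions:
23 → 19, 15, 17, 2, 15 → 5
25 → 19, 15, 17, 2, 15 → 5
29 → 28, 19, 15, 17, 2, 15 → 6
28 → 19, 15, 17, 2, 15 → 5
19 → 15, 17, 2, 15 → 4
15 → 2 → 1
17 → 2, 15 → 2
2 → none → 0
15 → none → 0
Sum: 5 + 5 + 6 + 5 + 4 + 1 + 2 + 0 + 0 = 28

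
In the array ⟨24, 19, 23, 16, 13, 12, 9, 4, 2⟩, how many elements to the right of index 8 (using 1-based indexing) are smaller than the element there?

1

The element at index 8 is 4.
Elements after it: 2
Those smaller than 4: 2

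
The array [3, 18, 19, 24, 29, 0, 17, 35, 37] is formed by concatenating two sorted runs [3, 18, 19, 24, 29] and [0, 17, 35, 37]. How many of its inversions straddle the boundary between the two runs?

For each element r of the right run, count left-run elements greater than r:
r = 0: 3, 18, 19, 24, 29 → 5
r = 17: 18, 19, 24, 29 → 4
r = 35: none → 0
r = 37: none → 0
Cross-inversions: 5 + 4 + 0 + 0 = 9

9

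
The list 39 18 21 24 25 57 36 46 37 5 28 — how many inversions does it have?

24 inversions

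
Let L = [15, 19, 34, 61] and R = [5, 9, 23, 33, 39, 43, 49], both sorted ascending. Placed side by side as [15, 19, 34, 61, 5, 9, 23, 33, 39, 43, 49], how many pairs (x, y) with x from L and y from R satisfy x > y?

There are 15 split inversions.

Take each right-half value and tally the left-half values above it:
r = 5: 15, 19, 34, 61 → 4
r = 9: 15, 19, 34, 61 → 4
r = 23: 34, 61 → 2
r = 33: 34, 61 → 2
r = 39: 61 → 1
r = 43: 61 → 1
r = 49: 61 → 1
Cross-inversions: 4 + 4 + 2 + 2 + 1 + 1 + 1 = 15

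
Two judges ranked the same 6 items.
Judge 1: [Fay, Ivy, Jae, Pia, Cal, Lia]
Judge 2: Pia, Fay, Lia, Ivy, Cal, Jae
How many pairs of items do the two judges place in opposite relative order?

Assign each item its position (1..6) in the first ordering, then rewrite the second ordering as that position sequence:
positions: Fay→1, Ivy→2, Jae→3, Pia→4, Cal→5, Lia→6
second ordering as positions: [4, 1, 6, 2, 5, 3]
Discordant pairs = inversions in this position sequence.
4: 1, 2, 3 → 3
1: 0
6: 2, 5, 3 → 3
2: 0
5: 3 → 1
3: 0
Total: 3 + 0 + 3 + 0 + 1 + 0 = 7

Discordant pairs: 7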